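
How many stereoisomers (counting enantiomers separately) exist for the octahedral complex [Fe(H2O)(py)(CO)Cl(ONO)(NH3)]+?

30

An octahedron has six vertices in three trans pairs; every non-trans pair is cis.
Placing the ligands in turn and identifying arrangements related by rotation or reflection leaves 15 distinct geometric isomers.
Of these, 15 lack any improper symmetry element and so occur as enantiomeric pairs, giving 15 + 15 = 30 stereoisomers in total.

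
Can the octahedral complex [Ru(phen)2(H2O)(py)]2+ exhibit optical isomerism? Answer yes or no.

yes

In an octahedral complex each vertex has one trans partner and four cis neighbours.
Each phen is bidentate and must span two cis positions.
Working through the distinct placements yields 2 geometric isomers: H2O and py mutually cis (chiral); H2O and py mutually trans.
One of these lacks any improper symmetry element and so occurs as an enantiomeric pair, giving 2 + 1 = 3 stereoisomers in total.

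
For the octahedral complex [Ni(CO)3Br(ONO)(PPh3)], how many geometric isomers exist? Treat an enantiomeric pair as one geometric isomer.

In an octahedral complex each vertex has one trans partner and four cis neighbours.
There are 4 geometric isomers: CO mer (3 arrangements); CO fac (chiral).

4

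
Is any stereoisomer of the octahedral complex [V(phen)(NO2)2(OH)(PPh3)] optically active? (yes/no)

The six octahedral sites form three mutually perpendicular trans pairs.
Each phen is bidentate and must span two cis positions.
There are 4 geometric isomers: NO2 trans; NO2 cis (3 arrangements, 2 chiral).
Of these, 2 lack any improper symmetry element and so occur as enantiomeric pairs, giving 4 + 2 = 6 stereoisomers in total.

yes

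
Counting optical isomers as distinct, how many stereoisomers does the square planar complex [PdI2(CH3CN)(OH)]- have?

A square has two trans pairs of vertices; adjacent vertices are cis.
The distinct arrangements are (2 in all): I cis; I trans.
Each arrangement has an internal mirror plane or centre of symmetry, so none is chiral.

2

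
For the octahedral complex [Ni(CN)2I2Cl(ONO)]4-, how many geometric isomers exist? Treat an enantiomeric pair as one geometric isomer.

6

In an octahedral complex each vertex has one trans partner and four cis neighbours.
Working through the distinct placements yields 6 geometric isomers: CN trans, I cis; CN trans, I trans; CN cis, I cis (3 arrangements, 2 chiral); CN cis, I trans.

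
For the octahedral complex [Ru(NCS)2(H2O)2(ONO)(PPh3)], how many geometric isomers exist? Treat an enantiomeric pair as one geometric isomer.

In an octahedral complex each vertex has one trans partner and four cis neighbours.
Systematic placement gives 6 geometric isomers: NCS trans, H2O trans; NCS cis, H2O trans; NCS cis, H2O cis (3 arrangements, 2 chiral); NCS trans, H2O cis.

6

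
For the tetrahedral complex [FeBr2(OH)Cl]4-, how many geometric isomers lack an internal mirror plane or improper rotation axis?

Only one geometric arrangement is possible.

0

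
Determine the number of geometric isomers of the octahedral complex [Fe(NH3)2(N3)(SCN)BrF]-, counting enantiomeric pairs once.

Exhaustive case analysis gives 9 geometric isomers.

9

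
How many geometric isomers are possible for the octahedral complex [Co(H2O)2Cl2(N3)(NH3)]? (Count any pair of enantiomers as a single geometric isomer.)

The six octahedral sites form three mutually perpendicular trans pairs.
Systematic placement gives 6 geometric isomers: H2O trans, Cl trans; H2O cis, Cl trans; H2O cis, Cl cis (3 arrangements, 2 chiral); H2O trans, Cl cis.

6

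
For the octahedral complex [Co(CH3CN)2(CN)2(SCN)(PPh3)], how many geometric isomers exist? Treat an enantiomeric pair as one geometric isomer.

Systematic placement gives 6 geometric isomers: CH3CN trans, CN trans; CH3CN trans, CN cis; CH3CN cis, CN cis (3 arrangements, 2 chiral); CH3CN cis, CN trans.

6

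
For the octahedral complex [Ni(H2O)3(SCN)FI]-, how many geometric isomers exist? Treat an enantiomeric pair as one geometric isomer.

4

The distinct arrangements are (4 in all): H2O mer (3 arrangements); H2O fac (chiral).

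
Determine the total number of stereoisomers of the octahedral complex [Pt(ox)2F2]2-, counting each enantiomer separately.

3

Each ox is bidentate and must span two cis positions.
Working through the distinct placements yields 2 geometric isomers: F trans; F cis (chiral).
One of these lacks any improper symmetry element and so occurs as an enantiomeric pair, giving 2 + 1 = 3 stereoisomers in total.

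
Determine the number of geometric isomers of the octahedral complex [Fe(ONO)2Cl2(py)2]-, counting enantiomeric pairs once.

The distinct arrangements are (5 in all): ONO trans, Cl trans, py trans; ONO cis, Cl trans, py cis; ONO cis, Cl cis, py trans; ONO cis, Cl cis, py cis (chiral); ONO trans, Cl cis, py cis.

5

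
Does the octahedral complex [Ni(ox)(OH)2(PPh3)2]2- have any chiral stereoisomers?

yes

The six octahedral sites form three mutually perpendicular trans pairs.
Each ox is bidentate and must span two cis positions.
Working through the distinct placements yields 3 geometric isomers: OH trans, PPh3 cis; OH cis, PPh3 cis (chiral); OH cis, PPh3 trans.
One of these lacks any improper symmetry element and so occurs as an enantiomeric pair, giving 3 + 1 = 4 stereoisomers in total.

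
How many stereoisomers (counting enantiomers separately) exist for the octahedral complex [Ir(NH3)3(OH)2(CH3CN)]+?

3

Systematic placement gives 3 geometric isomers: NH3 mer, OH trans; NH3 fac, OH cis; NH3 mer, OH cis.
Each arrangement has an internal mirror plane or centre of symmetry, so none is chiral.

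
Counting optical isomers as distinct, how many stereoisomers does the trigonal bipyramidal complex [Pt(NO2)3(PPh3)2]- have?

3

Systematic placement gives 3 geometric isomers: PPh3 both equatorial; PPh3 one axial, one equatorial; PPh3 both axial.
Each arrangement has an internal mirror plane or centre of symmetry, so none is chiral.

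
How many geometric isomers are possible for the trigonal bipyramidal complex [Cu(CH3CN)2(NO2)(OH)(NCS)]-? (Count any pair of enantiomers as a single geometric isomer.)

7

In a trigonal bipyramid the two axial positions differ from the three equatorial ones.
Placing the ligands in turn and identifying arrangements related by rotation or reflection leaves 7 distinct geometric isomers.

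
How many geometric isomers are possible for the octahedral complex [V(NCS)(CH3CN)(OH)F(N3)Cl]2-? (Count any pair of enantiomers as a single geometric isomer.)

An octahedron has six vertices in three trans pairs; every non-trans pair is cis.
Exhaustive case analysis gives 15 geometric isomers.

15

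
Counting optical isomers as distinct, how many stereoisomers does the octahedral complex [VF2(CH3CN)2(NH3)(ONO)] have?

8

In an octahedral complex each vertex has one trans partner and four cis neighbours.
Systematic placement gives 6 geometric isomers: F trans, CH3CN trans; F cis, CH3CN trans; F cis, CH3CN cis (3 arrangements, 2 chiral); F trans, CH3CN cis.
Of these, 2 lack any improper symmetry element and so occur as enantiomeric pairs, giving 6 + 2 = 8 stereoisomers in total.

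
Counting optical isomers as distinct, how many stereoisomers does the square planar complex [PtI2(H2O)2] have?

A square has two trans pairs of vertices; adjacent vertices are cis.
Working through the distinct placements yields 2 geometric isomers: I cis; I trans.
Each arrangement has an internal mirror plane or centre of symmetry, so none is chiral.

2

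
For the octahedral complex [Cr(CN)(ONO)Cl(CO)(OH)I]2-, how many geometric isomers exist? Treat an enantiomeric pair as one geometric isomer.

15

An octahedron has six vertices in three trans pairs; every non-trans pair is cis.
Systematic enumeration (placing each ligand type in turn and discarding arrangements equivalent by rotation or reflection) gives 15 geometric isomers.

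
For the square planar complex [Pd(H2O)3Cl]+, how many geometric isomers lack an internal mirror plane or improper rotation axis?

0

A square has two trans pairs of vertices; adjacent vertices are cis.
Only one geometric arrangement is possible.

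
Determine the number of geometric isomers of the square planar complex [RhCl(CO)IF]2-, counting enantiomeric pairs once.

3

A square has two trans pairs of vertices; adjacent vertices are cis.
Working through the distinct placements yields 3 geometric isomers: (CO/F trans, Cl/I trans); (CO/I trans, Cl/F trans); (CO/Cl trans, F/I trans).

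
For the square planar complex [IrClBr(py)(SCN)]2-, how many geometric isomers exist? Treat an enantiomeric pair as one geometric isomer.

3

A square has two trans pairs of vertices; adjacent vertices are cis.
Systematic placement gives 3 geometric isomers: (Br/SCN trans, Cl/py trans); (Br/py trans, Cl/SCN trans); (Br/Cl trans, SCN/py trans).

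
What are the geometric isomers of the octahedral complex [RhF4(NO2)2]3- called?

An octahedron has six vertices in three trans pairs; every non-trans pair is cis.
There are 2 geometric isomers: NO2 trans; NO2 cis.

cis and trans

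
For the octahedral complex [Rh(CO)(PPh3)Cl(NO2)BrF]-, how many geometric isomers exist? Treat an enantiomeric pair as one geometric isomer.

In an octahedral complex each vertex has one trans partner and four cis neighbours.
Exhaustive case analysis gives 15 geometric isomers.

15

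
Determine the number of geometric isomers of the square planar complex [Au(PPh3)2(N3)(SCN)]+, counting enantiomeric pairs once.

2

In a square planar complex each vertex has one trans partner and two cis neighbours.
Working through the distinct placements yields 2 geometric isomers: PPh3 cis; PPh3 trans.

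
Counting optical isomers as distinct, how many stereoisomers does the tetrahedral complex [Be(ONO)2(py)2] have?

All four vertices of a tetrahedron are equivalent and mutually adjacent, so cis/trans isomerism cannot arise.
Only one geometric arrangement is possible.

1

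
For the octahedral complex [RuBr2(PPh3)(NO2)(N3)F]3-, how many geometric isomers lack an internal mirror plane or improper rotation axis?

6

In an octahedral complex each vertex has one trans partner and four cis neighbours.
Systematic enumeration (placing each ligand type in turn and discarding arrangements equivalent by rotation or reflection) gives 9 geometric isomers.
Of these, 6 lack any improper symmetry element and so occur as enantiomeric pairs, giving 9 + 6 = 15 stereoisomers in total.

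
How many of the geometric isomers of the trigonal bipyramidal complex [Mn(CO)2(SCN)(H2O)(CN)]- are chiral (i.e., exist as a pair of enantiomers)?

3

Exhaustive case analysis gives 7 geometric isomers.
Of these, 3 lack any improper symmetry element and so occur as enantiomeric pairs, giving 7 + 3 = 10 stereoisomers in total.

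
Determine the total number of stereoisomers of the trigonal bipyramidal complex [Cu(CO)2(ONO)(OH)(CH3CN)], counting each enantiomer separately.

10

In a trigonal bipyramid the two axial positions differ from the three equatorial ones.
Placing the ligands in turn and identifying arrangements related by rotation or reflection leaves 7 distinct geometric isomers.
Of these, 3 lack any improper symmetry element and so occur as enantiomeric pairs, giving 7 + 3 = 10 stereoisomers in total.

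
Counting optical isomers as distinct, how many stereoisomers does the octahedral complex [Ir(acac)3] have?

Each acac is bidentate and must span two cis positions.
Only one geometric arrangement is possible; it has no improper symmetry element, so it exists as a pair of enantiomers (2 stereoisomers).

2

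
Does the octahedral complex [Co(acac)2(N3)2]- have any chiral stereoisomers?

yes

The six octahedral sites form three mutually perpendicular trans pairs.
Each acac is bidentate and must span two cis positions.
Systematic placement gives 2 geometric isomers: N3 trans; N3 cis (chiral).
One of these lacks any improper symmetry element and so occurs as an enantiomeric pair, giving 2 + 1 = 3 stereoisomers in total.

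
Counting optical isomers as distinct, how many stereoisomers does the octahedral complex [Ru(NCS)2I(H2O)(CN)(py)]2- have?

An octahedron has six vertices in three trans pairs; every non-trans pair is cis.
Exhaustive case analysis gives 9 geometric isomers.
Of these, 6 lack any improper symmetry element and so occur as enantiomeric pairs, giving 9 + 6 = 15 stereoisomers in total.

15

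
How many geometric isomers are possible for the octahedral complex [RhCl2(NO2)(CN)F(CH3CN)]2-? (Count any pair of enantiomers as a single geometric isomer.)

9

In an octahedral complex each vertex has one trans partner and four cis neighbours.
Systematic enumeration (placing each ligand type in turn and discarding arrangements equivalent by rotation or reflection) gives 9 geometric isomers.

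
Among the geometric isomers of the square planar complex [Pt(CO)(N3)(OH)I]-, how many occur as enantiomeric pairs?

In a square planar complex each vertex has one trans partner and two cis neighbours.
The distinct arrangements are (3 in all): (CO/N3 trans, I/OH trans); (CO/OH trans, I/N3 trans); (CO/I trans, N3/OH trans).
Each arrangement has an internal mirror plane or centre of symmetry, so none is chiral.

0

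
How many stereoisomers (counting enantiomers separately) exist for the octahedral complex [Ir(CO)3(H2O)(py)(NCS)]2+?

5

In an octahedral complex each vertex has one trans partner and four cis neighbours.
Systematic placement gives 4 geometric isomers: CO mer (3 arrangements); CO fac (chiral).
One of these lacks any improper symmetry element and so occurs as an enantiomeric pair, giving 4 + 1 = 5 stereoisomers in total.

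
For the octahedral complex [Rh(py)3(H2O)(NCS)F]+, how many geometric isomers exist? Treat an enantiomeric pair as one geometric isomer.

The distinct arrangements are (4 in all): py mer (3 arrangements); py fac (chiral).

4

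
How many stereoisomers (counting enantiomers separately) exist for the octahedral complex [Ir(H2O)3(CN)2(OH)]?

In an octahedral complex each vertex has one trans partner and four cis neighbours.
Working through the distinct placements yields 3 geometric isomers: H2O mer, CN trans; H2O fac, CN cis; H2O mer, CN cis.
Each arrangement has an internal mirror plane or centre of symmetry, so none is chiral.

3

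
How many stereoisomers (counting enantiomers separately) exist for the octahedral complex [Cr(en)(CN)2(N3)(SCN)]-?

An octahedron has six vertices in three trans pairs; every non-trans pair is cis.
Each en is bidentate and must span two cis positions.
There are 4 geometric isomers: CN trans; CN cis (3 arrangements, 2 chiral).
Of these, 2 lack any improper symmetry element and so occur as enantiomeric pairs, giving 4 + 2 = 6 stereoisomers in total.

6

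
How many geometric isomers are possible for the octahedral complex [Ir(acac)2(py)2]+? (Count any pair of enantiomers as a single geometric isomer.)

Each acac is bidentate and must span two cis positions.
The distinct arrangements are (2 in all): py trans; py cis (chiral).

2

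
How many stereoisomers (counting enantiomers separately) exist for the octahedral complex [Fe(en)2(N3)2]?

The six octahedral sites form three mutually perpendicular trans pairs.
Each en is bidentate and must span two cis positions.
The distinct arrangements are (2 in all): N3 trans; N3 cis (chiral).
One of these lacks any improper symmetry element and so occurs as an enantiomeric pair, giving 2 + 1 = 3 stereoisomers in total.

3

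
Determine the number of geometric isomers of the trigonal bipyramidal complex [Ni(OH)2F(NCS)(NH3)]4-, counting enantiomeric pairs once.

7

Exhaustive case analysis gives 7 geometric isomers.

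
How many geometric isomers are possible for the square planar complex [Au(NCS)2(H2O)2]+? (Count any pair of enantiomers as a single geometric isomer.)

A square has two trans pairs of vertices; adjacent vertices are cis.
The distinct arrangements are (2 in all): NCS cis; NCS trans.

2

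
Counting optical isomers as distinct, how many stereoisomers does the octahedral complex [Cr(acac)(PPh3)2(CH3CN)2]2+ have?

The six octahedral sites form three mutually perpendicular trans pairs.
Each acac is bidentate and must span two cis positions.
Working through the distinct placements yields 3 geometric isomers: PPh3 cis, CH3CN trans; PPh3 cis, CH3CN cis (chiral); PPh3 trans, CH3CN cis.
One of these lacks any improper symmetry element and so occurs as an enantiomeric pair, giving 3 + 1 = 4 stereoisomers in total.

4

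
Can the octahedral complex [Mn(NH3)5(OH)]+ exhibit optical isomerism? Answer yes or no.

The six octahedral sites form three mutually perpendicular trans pairs.
Only one geometric arrangement is possible.

no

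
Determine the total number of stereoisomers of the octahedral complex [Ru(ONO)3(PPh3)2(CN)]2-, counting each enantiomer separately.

3

Working through the distinct placements yields 3 geometric isomers: ONO mer, PPh3 trans; ONO fac, PPh3 cis; ONO mer, PPh3 cis.
Each arrangement has an internal mirror plane or centre of symmetry, so none is chiral.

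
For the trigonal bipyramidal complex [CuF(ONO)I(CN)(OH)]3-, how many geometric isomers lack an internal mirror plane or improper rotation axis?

In a trigonal bipyramid the two axial positions differ from the three equatorial ones.
Placing the ligands in turn and identifying arrangements related by rotation or reflection leaves 10 distinct geometric isomers.
Of these, 10 lack any improper symmetry element and so occur as enantiomeric pairs, giving 10 + 10 = 20 stereoisomers in total.

10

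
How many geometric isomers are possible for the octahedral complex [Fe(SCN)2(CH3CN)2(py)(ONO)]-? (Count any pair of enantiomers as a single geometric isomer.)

6

Working through the distinct placements yields 6 geometric isomers: SCN cis, CH3CN trans; SCN trans, CH3CN trans; SCN cis, CH3CN cis (3 arrangements, 2 chiral); SCN trans, CH3CN cis.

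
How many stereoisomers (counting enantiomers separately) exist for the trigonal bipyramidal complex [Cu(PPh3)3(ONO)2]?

3

A trigonal bipyramid has two axial and three equatorial sites, which are chemically inequivalent.
Working through the distinct placements yields 3 geometric isomers: ONO both axial; ONO one axial, one equatorial; ONO both equatorial.
Each arrangement has an internal mirror plane or centre of symmetry, so none is chiral.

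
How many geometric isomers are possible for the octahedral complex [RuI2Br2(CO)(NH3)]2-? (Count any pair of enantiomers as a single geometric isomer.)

Systematic placement gives 6 geometric isomers: I cis, Br trans; I trans, Br trans; I cis, Br cis (3 arrangements, 2 chiral); I trans, Br cis.

6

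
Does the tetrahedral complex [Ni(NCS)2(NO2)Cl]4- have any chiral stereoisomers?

no

Only one geometric arrangement is possible.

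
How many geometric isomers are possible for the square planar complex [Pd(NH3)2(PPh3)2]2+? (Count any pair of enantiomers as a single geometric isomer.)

2

There are 2 geometric isomers: NH3 cis; NH3 trans.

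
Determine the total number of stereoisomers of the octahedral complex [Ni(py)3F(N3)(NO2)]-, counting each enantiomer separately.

5

The six octahedral sites form three mutually perpendicular trans pairs.
There are 4 geometric isomers: py mer (3 arrangements); py fac (chiral).
One of these lacks any improper symmetry element and so occurs as an enantiomeric pair, giving 4 + 1 = 5 stereoisomers in total.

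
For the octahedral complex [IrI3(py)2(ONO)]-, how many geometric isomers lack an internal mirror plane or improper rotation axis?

Systematic placement gives 3 geometric isomers: I mer, py trans; I mer, py cis; I fac, py cis.
Each arrangement has an internal mirror plane or centre of symmetry, so none is chiral.

0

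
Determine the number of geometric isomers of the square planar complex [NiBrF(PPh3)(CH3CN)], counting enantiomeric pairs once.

There are 3 geometric isomers: (Br/F trans, CH3CN/PPh3 trans); (Br/PPh3 trans, CH3CN/F trans); (Br/CH3CN trans, F/PPh3 trans).

3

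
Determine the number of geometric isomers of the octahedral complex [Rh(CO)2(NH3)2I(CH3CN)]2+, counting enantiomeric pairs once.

An octahedron has six vertices in three trans pairs; every non-trans pair is cis.
Systematic placement gives 6 geometric isomers: CO cis, NH3 trans; CO cis, NH3 cis (3 arrangements, 2 chiral); CO trans, NH3 trans; CO trans, NH3 cis.

6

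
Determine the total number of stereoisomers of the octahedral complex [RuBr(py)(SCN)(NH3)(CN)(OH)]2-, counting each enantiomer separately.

30

An octahedron has six vertices in three trans pairs; every non-trans pair is cis.
Exhaustive case analysis gives 15 geometric isomers.
Of these, 15 lack any improper symmetry element and so occur as enantiomeric pairs, giving 15 + 15 = 30 stereoisomers in total.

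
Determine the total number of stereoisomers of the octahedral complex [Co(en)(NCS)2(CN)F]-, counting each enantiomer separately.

6

The six octahedral sites form three mutually perpendicular trans pairs.
Each en is bidentate and must span two cis positions.
The distinct arrangements are (4 in all): NCS cis (3 arrangements, 2 chiral); NCS trans.
Of these, 2 lack any improper symmetry element and so occur as enantiomeric pairs, giving 4 + 2 = 6 stereoisomers in total.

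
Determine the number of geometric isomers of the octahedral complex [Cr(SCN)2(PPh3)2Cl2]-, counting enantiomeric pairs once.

5

In an octahedral complex each vertex has one trans partner and four cis neighbours.
There are 5 geometric isomers: SCN trans, PPh3 trans, Cl trans; SCN cis, PPh3 cis, Cl trans; SCN trans, PPh3 cis, Cl cis; SCN cis, PPh3 cis, Cl cis (chiral); SCN cis, PPh3 trans, Cl cis.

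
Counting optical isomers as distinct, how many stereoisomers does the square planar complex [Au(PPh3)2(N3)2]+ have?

In a square planar complex each vertex has one trans partner and two cis neighbours.
The distinct arrangements are (2 in all): PPh3 cis; PPh3 trans.
Each arrangement has an internal mirror plane or centre of symmetry, so none is chiral.

2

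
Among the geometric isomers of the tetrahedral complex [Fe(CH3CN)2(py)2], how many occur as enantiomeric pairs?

0

In a tetrahedral complex all four positions are equivalent and every pair of ligands is adjacent — there is no cis/trans distinction.
Only one geometric arrangement is possible.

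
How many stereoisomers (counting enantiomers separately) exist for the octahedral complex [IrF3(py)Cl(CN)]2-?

5

In an octahedral complex each vertex has one trans partner and four cis neighbours.
There are 4 geometric isomers: F mer (3 arrangements); F fac (chiral).
One of these lacks any improper symmetry element and so occurs as an enantiomeric pair, giving 4 + 1 = 5 stereoisomers in total.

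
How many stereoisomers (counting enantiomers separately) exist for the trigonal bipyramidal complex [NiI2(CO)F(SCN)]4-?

10

A trigonal bipyramid has two axial and three equatorial sites, which are chemically inequivalent.
Systematic enumeration (placing each ligand type in turn and discarding arrangements equivalent by rotation or reflection) gives 7 geometric isomers.
Of these, 3 lack any improper symmetry element and so occur as enantiomeric pairs, giving 7 + 3 = 10 stereoisomers in total.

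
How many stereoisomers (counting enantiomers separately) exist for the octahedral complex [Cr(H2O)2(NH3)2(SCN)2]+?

6

There are 5 geometric isomers: H2O trans, NH3 trans, SCN trans; H2O trans, NH3 cis, SCN cis; H2O cis, NH3 cis, SCN trans; H2O cis, NH3 cis, SCN cis (chiral); H2O cis, NH3 trans, SCN cis.
One of these lacks any improper symmetry element and so occurs as an enantiomeric pair, giving 5 + 1 = 6 stereoisomers in total.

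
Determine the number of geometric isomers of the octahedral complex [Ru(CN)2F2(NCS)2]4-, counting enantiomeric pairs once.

Working through the distinct placements yields 5 geometric isomers: CN trans, F trans, NCS trans; CN trans, F cis, NCS cis; CN cis, F cis, NCS trans; CN cis, F cis, NCS cis (chiral); CN cis, F trans, NCS cis.

5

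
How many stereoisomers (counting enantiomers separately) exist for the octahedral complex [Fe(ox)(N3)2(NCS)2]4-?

An octahedron has six vertices in three trans pairs; every non-trans pair is cis.
Each ox is bidentate and must span two cis positions.
Systematic placement gives 3 geometric isomers: N3 trans, NCS cis; N3 cis, NCS cis (chiral); N3 cis, NCS trans.
One of these lacks any improper symmetry element and so occurs as an enantiomeric pair, giving 3 + 1 = 4 stereoisomers in total.

4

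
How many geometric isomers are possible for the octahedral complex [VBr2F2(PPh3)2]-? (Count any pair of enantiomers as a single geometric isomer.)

An octahedron has six vertices in three trans pairs; every non-trans pair is cis.
There are 5 geometric isomers: Br trans, F trans, PPh3 trans; Br trans, F cis, PPh3 cis; Br cis, F cis, PPh3 trans; Br cis, F cis, PPh3 cis (chiral); Br cis, F trans, PPh3 cis.

5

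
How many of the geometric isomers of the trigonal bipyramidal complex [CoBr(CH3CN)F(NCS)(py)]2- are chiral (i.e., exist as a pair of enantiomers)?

10

Placing the ligands in turn and identifying arrangements related by rotation or reflection leaves 10 distinct geometric isomers.
Of these, 10 lack any improper symmetry element and so occur as enantiomeric pairs, giving 10 + 10 = 20 stereoisomers in total.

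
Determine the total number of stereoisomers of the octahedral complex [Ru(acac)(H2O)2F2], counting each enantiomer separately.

4

An octahedron has six vertices in three trans pairs; every non-trans pair is cis.
Each acac is bidentate and must span two cis positions.
There are 3 geometric isomers: H2O cis, F trans; H2O cis, F cis (chiral); H2O trans, F cis.
One of these lacks any improper symmetry element and so occurs as an enantiomeric pair, giving 3 + 1 = 4 stereoisomers in total.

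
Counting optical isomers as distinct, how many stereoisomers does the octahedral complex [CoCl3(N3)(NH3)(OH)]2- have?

5

There are 4 geometric isomers: Cl mer (3 arrangements); Cl fac (chiral).
One of these lacks any improper symmetry element and so occurs as an enantiomeric pair, giving 4 + 1 = 5 stereoisomers in total.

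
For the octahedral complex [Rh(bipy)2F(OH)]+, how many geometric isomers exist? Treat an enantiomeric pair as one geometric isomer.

Each bipy is bidentate and must span two cis positions.
There are 2 geometric isomers: F and OH mutually trans; F and OH mutually cis (chiral).

2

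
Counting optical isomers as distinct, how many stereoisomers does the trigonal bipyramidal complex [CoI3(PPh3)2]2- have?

3

In a trigonal bipyramid the two axial positions differ from the three equatorial ones.
Systematic placement gives 3 geometric isomers: PPh3 both equatorial; PPh3 one axial, one equatorial; PPh3 both axial.
Each arrangement has an internal mirror plane or centre of symmetry, so none is chiral.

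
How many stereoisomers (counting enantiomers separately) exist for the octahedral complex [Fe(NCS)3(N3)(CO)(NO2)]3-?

Systematic placement gives 4 geometric isomers: NCS mer (3 arrangements); NCS fac (chiral).
One of these lacks any improper symmetry element and so occurs as an enantiomeric pair, giving 4 + 1 = 5 stereoisomers in total.

5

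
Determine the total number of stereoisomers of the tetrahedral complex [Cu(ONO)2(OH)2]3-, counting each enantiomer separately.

Only one geometric arrangement is possible.

1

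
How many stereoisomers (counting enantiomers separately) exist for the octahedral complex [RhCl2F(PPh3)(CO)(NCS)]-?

15

An octahedron has six vertices in three trans pairs; every non-trans pair is cis.
Systematic enumeration (placing each ligand type in turn and discarding arrangements equivalent by rotation or reflection) gives 9 geometric isomers.
Of these, 6 lack any improper symmetry element and so occur as enantiomeric pairs, giving 9 + 6 = 15 stereoisomers in total.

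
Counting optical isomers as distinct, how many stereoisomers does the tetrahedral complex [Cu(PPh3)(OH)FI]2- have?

In a tetrahedral complex all four positions are equivalent and every pair of ligands is adjacent — there is no cis/trans distinction.
Only one geometric arrangement is possible; it has no improper symmetry element, so it exists as a pair of enantiomers (2 stereoisomers).

2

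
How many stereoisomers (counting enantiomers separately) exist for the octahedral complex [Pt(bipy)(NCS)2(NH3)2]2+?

4

In an octahedral complex each vertex has one trans partner and four cis neighbours.
Each bipy is bidentate and must span two cis positions.
Working through the distinct placements yields 3 geometric isomers: NCS trans, NH3 cis; NCS cis, NH3 cis (chiral); NCS cis, NH3 trans.
One of these lacks any improper symmetry element and so occurs as an enantiomeric pair, giving 3 + 1 = 4 stereoisomers in total.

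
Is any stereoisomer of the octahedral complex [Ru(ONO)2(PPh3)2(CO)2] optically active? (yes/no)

yes

Systematic placement gives 5 geometric isomers: ONO trans, PPh3 trans, CO trans; ONO cis, PPh3 cis, CO trans; ONO cis, PPh3 trans, CO cis; ONO cis, PPh3 cis, CO cis (chiral); ONO trans, PPh3 cis, CO cis.
One of these lacks any improper symmetry element and so occurs as an enantiomeric pair, giving 5 + 1 = 6 stereoisomers in total.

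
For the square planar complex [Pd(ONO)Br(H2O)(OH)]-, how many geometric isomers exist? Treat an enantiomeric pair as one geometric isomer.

3

In a square planar complex each vertex has one trans partner and two cis neighbours.
Working through the distinct placements yields 3 geometric isomers: (Br/OH trans, H2O/ONO trans); (Br/ONO trans, H2O/OH trans); (Br/H2O trans, OH/ONO trans).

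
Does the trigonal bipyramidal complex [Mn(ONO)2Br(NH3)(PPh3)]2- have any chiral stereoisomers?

In a trigonal bipyramid the two axial positions differ from the three equatorial ones.
Exhaustive case analysis gives 7 geometric isomers.
Of these, 3 lack any improper symmetry element and so occur as enantiomeric pairs, giving 7 + 3 = 10 stereoisomers in total.

yes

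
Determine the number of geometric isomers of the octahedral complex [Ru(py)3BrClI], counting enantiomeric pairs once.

In an octahedral complex each vertex has one trans partner and four cis neighbours.
Systematic placement gives 4 geometric isomers: py mer (3 arrangements); py fac (chiral).

4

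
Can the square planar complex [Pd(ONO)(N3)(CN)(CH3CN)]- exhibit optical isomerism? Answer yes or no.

no

In a square planar complex each vertex has one trans partner and two cis neighbours.
The distinct arrangements are (3 in all): (CH3CN/N3 trans, CN/ONO trans); (CH3CN/ONO trans, CN/N3 trans); (CH3CN/CN trans, N3/ONO trans).
Each arrangement has an internal mirror plane or centre of symmetry, so none is chiral.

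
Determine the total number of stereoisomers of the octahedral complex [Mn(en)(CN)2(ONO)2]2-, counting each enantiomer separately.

4

An octahedron has six vertices in three trans pairs; every non-trans pair is cis.
Each en is bidentate and must span two cis positions.
Working through the distinct placements yields 3 geometric isomers: CN trans, ONO cis; CN cis, ONO cis (chiral); CN cis, ONO trans.
One of these lacks any improper symmetry element and so occurs as an enantiomeric pair, giving 3 + 1 = 4 stereoisomers in total.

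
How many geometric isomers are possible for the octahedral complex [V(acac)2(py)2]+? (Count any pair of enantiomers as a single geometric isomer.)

An octahedron has six vertices in three trans pairs; every non-trans pair is cis.
Each acac is bidentate and must span two cis positions.
The distinct arrangements are (2 in all): py trans; py cis (chiral).

2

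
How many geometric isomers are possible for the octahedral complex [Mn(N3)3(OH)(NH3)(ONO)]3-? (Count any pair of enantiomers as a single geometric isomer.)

In an octahedral complex each vertex has one trans partner and four cis neighbours.
The distinct arrangements are (4 in all): N3 mer (3 arrangements); N3 fac (chiral).

4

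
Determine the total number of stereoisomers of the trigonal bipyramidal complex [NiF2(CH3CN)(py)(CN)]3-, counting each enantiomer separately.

Exhaustive case analysis gives 7 geometric isomers.
Of these, 3 lack any improper symmetry element and so occur as enantiomeric pairs, giving 7 + 3 = 10 stereoisomers in total.

10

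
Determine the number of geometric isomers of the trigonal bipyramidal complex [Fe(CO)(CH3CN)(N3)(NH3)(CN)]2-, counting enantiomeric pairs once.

A trigonal bipyramid has two axial and three equatorial sites, which are chemically inequivalent.
Systematic enumeration (placing each ligand type in turn and discarding arrangements equivalent by rotation or reflection) gives 10 geometric isomers.

10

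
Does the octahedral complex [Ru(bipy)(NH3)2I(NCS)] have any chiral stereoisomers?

In an octahedral complex each vertex has one trans partner and four cis neighbours.
Each bipy is bidentate and must span two cis positions.
The distinct arrangements are (4 in all): NH3 cis (3 arrangements, 2 chiral); NH3 trans.
Of these, 2 lack any improper symmetry element and so occur as enantiomeric pairs, giving 4 + 2 = 6 stereoisomers in total.

yes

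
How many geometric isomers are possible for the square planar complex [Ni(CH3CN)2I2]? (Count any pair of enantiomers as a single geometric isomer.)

2

A square has two trans pairs of vertices; adjacent vertices are cis.
There are 2 geometric isomers: CH3CN cis; CH3CN trans.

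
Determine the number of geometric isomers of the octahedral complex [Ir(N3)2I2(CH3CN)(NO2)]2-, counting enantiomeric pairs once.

The distinct arrangements are (6 in all): N3 cis, I cis (3 arrangements, 2 chiral); N3 trans, I cis; N3 cis, I trans; N3 trans, I trans.

6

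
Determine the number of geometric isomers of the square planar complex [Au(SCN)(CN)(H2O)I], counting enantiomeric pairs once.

Systematic placement gives 3 geometric isomers: (CN/I trans, H2O/SCN trans); (CN/SCN trans, H2O/I trans); (CN/H2O trans, I/SCN trans).

3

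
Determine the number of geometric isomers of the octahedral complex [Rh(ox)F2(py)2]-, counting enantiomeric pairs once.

In an octahedral complex each vertex has one trans partner and four cis neighbours.
Each ox is bidentate and must span two cis positions.
The distinct arrangements are (3 in all): F trans, py cis; F cis, py trans; F cis, py cis (chiral).

3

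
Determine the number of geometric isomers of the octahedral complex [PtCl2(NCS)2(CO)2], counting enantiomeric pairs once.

5

The six octahedral sites form three mutually perpendicular trans pairs.
Working through the distinct placements yields 5 geometric isomers: Cl trans, NCS trans, CO trans; Cl cis, NCS cis, CO trans; Cl cis, NCS trans, CO cis; Cl cis, NCS cis, CO cis (chiral); Cl trans, NCS cis, CO cis.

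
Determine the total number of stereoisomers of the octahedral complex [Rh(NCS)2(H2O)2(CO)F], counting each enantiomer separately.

In an octahedral complex each vertex has one trans partner and four cis neighbours.
Systematic placement gives 6 geometric isomers: NCS trans, H2O trans; NCS cis, H2O cis (3 arrangements, 2 chiral); NCS trans, H2O cis; NCS cis, H2O trans.
Of these, 2 lack any improper symmetry element and so occur as enantiomeric pairs, giving 6 + 2 = 8 stereoisomers in total.

8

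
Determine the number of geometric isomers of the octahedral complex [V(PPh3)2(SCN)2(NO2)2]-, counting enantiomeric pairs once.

5

The six octahedral sites form three mutually perpendicular trans pairs.
Working through the distinct placements yields 5 geometric isomers: PPh3 trans, SCN trans, NO2 trans; PPh3 cis, SCN cis, NO2 trans; PPh3 cis, SCN trans, NO2 cis; PPh3 cis, SCN cis, NO2 cis (chiral); PPh3 trans, SCN cis, NO2 cis.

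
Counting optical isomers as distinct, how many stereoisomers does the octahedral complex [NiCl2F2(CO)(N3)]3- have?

8

The six octahedral sites form three mutually perpendicular trans pairs.
Systematic placement gives 6 geometric isomers: Cl cis, F cis (3 arrangements, 2 chiral); Cl cis, F trans; Cl trans, F cis; Cl trans, F trans.
Of these, 2 lack any improper symmetry element and so occur as enantiomeric pairs, giving 6 + 2 = 8 stereoisomers in total.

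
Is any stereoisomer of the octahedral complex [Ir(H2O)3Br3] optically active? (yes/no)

no

In an octahedral complex each vertex has one trans partner and four cis neighbours.
Systematic placement gives 2 geometric isomers: H2O mer; H2O fac.
Each arrangement has an internal mirror plane or centre of symmetry, so none is chiral.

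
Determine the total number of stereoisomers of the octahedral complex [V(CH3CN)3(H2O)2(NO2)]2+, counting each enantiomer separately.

3

An octahedron has six vertices in three trans pairs; every non-trans pair is cis.
There are 3 geometric isomers: CH3CN mer, H2O cis; CH3CN mer, H2O trans; CH3CN fac, H2O cis.
Each arrangement has an internal mirror plane or centre of symmetry, so none is chiral.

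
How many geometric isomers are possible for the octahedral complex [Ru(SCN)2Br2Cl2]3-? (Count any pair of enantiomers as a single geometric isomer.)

The six octahedral sites form three mutually perpendicular trans pairs.
There are 5 geometric isomers: SCN trans, Br trans, Cl trans; SCN cis, Br trans, Cl cis; SCN trans, Br cis, Cl cis; SCN cis, Br cis, Cl cis (chiral); SCN cis, Br cis, Cl trans.

5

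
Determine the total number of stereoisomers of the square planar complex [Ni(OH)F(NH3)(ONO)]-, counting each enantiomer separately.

3

In a square planar complex each vertex has one trans partner and two cis neighbours.
Working through the distinct placements yields 3 geometric isomers: (F/OH trans, NH3/ONO trans); (F/ONO trans, NH3/OH trans); (F/NH3 trans, OH/ONO trans).
Each arrangement has an internal mirror plane or centre of symmetry, so none is chiral.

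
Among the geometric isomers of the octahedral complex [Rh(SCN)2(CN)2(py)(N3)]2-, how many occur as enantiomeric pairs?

2

Systematic placement gives 6 geometric isomers: SCN cis, CN trans; SCN trans, CN trans; SCN cis, CN cis (3 arrangements, 2 chiral); SCN trans, CN cis.
Of these, 2 lack any improper symmetry element and so occur as enantiomeric pairs, giving 6 + 2 = 8 stereoisomers in total.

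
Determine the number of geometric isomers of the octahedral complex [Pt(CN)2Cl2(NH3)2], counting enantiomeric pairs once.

5

The six octahedral sites form three mutually perpendicular trans pairs.
The distinct arrangements are (5 in all): CN trans, Cl trans, NH3 trans; CN trans, Cl cis, NH3 cis; CN cis, Cl cis, NH3 trans; CN cis, Cl cis, NH3 cis (chiral); CN cis, Cl trans, NH3 cis.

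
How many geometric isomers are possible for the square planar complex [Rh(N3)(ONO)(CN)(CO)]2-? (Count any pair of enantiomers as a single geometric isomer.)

A square has two trans pairs of vertices; adjacent vertices are cis.
The distinct arrangements are (3 in all): (CN/N3 trans, CO/ONO trans); (CN/ONO trans, CO/N3 trans); (CN/CO trans, N3/ONO trans).

3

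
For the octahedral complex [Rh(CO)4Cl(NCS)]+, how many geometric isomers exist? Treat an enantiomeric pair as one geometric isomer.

In an octahedral complex each vertex has one trans partner and four cis neighbours.
Systematic placement gives 2 geometric isomers: Cl and NCS mutually trans; Cl and NCS mutually cis.

2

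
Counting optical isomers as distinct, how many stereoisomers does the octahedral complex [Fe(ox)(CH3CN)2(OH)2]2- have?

Each ox is bidentate and must span two cis positions.
The distinct arrangements are (3 in all): CH3CN trans, OH cis; CH3CN cis, OH cis (chiral); CH3CN cis, OH trans.
One of these lacks any improper symmetry element and so occurs as an enantiomeric pair, giving 3 + 1 = 4 stereoisomers in total.

4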